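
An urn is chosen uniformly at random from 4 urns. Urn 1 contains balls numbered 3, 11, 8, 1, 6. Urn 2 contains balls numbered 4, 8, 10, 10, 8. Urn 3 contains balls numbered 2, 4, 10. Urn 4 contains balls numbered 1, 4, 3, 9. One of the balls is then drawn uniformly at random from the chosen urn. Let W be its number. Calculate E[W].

E[W | urn 1] = (3+11+8+1+6)/5 = 29/5.
E[W | urn 2] = (4+8+10+10+8)/5 = 8.
E[W | urn 3] = (2+4+10)/3 = 16/3.
E[W | urn 4] = (1+4+3+9)/4 = 17/4.
By the law of total expectation,
E[W] = (1/4)·(29/5) + (1/4)·(8) + (1/4)·(16/3) + (1/4)·(17/4) = 1403/240.

1403/240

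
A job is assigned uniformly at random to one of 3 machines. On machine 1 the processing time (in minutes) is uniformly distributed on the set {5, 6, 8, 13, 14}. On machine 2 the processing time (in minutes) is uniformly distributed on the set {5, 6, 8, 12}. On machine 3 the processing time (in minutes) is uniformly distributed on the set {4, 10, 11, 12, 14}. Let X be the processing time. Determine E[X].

181/20

E[X | machine 1] = (5+6+8+13+14)/5 = 46/5.
E[X | machine 2] = (5+6+8+12)/4 = 31/4.
E[X | machine 3] = (4+10+11+12+14)/5 = 51/5.
E[X] = (1/3)·(46/5) + (1/3)·(31/4) + (1/3)·(51/5) = 181/20.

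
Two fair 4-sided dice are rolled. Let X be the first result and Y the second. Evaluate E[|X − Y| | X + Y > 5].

Outcomes with X + Y > 5: (2,4), (3,3), (3,4), (4,2), (4,3), (4,4), each with probability 1/16.
E[|X − Y| | X + Y > 5] = (2 + 0 + 1 + 2 + 1 + 0) / 6 = 1.

1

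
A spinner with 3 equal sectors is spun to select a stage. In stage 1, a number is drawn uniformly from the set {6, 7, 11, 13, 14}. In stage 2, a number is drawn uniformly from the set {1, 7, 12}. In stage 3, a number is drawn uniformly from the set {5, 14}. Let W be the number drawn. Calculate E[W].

E[W | stage 1] = (6+7+11+13+14)/5 = 51/5.
E[W | stage 2] = (1+7+12)/3 = 20/3.
E[W | stage 3] = (5+14)/2 = 19/2.
E[W] = (1/3)·(51/5) + (1/3)·(20/3) + (1/3)·(19/2) = 791/90.

791/90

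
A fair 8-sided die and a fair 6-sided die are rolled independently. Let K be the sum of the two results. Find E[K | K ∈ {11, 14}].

P(K ∈ {11, 14}) = 5/48.
Σ over the event: 11·1/12 + 14·1/48 = 29/24.
E[K | K ∈ {11, 14}] = (29/24) / (5/48) = 58/5.

58/5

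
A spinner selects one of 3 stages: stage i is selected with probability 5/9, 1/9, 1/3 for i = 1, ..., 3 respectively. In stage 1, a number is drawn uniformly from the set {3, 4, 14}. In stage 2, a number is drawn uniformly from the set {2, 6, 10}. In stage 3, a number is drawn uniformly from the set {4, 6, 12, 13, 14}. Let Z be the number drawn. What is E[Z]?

352/45

E[Z | stage 1] = (3+4+14)/3 = 7.
E[Z | stage 2] = (2+6+10)/3 = 6.
E[Z | stage 3] = (4+6+12+13+14)/5 = 49/5.
E[Z] = (5/9)·(7) + (1/9)·(6) + (1/3)·(49/5) = 352/45.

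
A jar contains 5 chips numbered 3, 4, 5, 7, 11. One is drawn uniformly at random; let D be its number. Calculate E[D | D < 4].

3

P(D < 4) = 1/5.
Σ over the event: 3·1/5 = 3/5.
E[D | D < 4] = (3/5) / (1/5) = 3.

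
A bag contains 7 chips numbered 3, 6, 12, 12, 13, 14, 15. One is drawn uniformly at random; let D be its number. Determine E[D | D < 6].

P(D < 6) = 1/7.
Σ over the event: 3·1/7 = 3/7.
E[D | D < 6] = (3/7) / (1/7) = 3.

3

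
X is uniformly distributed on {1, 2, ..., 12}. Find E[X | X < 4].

2

Given X < 4, X is equally likely to be any of {1, 2, 3}.
E[X | X < 4] = (1 + 2 + 3) / 3 = 2.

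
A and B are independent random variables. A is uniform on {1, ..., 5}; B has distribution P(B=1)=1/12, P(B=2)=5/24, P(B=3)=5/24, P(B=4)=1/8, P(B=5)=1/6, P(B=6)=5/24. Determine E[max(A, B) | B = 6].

P(B = 6) = 5/24.
Summing max(A,B)·P(x,y) over outcomes with B = 6 gives 5/4.
E[max(A, B) | B = 6] = (5/4) / (5/24) = 6.

6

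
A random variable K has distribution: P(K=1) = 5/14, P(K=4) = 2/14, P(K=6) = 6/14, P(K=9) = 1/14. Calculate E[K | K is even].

11/2

P(K is even) = 4/7.
Σ over the event: 4·1/7 + 6·3/7 = 22/7.
E[K | K is even] = (22/7) / (4/7) = 11/2.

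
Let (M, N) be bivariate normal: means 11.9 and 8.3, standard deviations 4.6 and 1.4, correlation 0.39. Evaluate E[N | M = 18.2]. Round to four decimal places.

9.0478

E[N | M=x] = μ_N + ρ(σ_N/σ_M)(x − μ_M) for jointly normal variables.
E[N | M=18.2] = 8.3 + (0.39)·(1.4/4.6)·(18.2 − (11.9)) = 8.3 + (0.1187)·(6.3) = 9.0478.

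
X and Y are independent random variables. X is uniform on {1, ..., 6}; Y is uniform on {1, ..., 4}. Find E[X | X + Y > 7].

P(X + Y > 7) = 1/4.
Summing X·P(x,y) over outcomes with X + Y > 7 gives 4/3.
E[X | X + Y > 7] = (4/3) / (1/4) = 16/3.

16/3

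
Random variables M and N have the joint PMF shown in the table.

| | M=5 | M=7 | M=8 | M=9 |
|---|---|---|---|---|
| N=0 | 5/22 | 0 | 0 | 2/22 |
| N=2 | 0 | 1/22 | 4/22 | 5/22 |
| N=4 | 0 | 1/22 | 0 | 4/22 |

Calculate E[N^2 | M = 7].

10

P(M = 7) = 1/11.
Σ N^2·P over the event = 4·(1/22) + 16·(1/22) = 10/11.
E[N^2 | M = 7] = (10/11) / (1/11) = 10.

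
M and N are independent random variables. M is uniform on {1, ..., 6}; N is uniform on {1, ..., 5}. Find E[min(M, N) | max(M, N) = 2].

Outcomes with max(M, N) = 2: (1,2), (2,1), (2,2), each with probability 1/30.
E[min(M, N) | max(M, N) = 2] = (1 + 1 + 2) / 3 = 4/3.

4/3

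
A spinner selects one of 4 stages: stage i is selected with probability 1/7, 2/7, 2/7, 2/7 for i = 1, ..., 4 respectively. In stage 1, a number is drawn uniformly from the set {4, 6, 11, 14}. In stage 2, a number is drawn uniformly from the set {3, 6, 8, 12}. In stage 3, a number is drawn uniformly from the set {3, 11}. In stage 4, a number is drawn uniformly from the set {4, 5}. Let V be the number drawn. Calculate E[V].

E[V | stage 1] = (4+6+11+14)/4 = 35/4.
E[V | stage 2] = (3+6+8+12)/4 = 29/4.
E[V | stage 3] = (3+11)/2 = 7.
E[V | stage 4] = (4+5)/2 = 9/2.
By the law of total expectation,
E[V] = (1/7)·(35/4) + (2/7)·(29/4) + (2/7)·(7) + (2/7)·(9/2) = 185/28.

185/28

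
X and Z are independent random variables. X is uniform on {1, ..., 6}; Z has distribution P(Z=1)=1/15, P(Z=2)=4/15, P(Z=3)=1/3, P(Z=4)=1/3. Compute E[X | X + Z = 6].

P(X + Z = 6) = 1/6.
Summing X·P(x,y) over outcomes with X + Z = 6 gives 23/45.
E[X | X + Z = 6] = (23/45) / (1/6) = 46/15.

46/15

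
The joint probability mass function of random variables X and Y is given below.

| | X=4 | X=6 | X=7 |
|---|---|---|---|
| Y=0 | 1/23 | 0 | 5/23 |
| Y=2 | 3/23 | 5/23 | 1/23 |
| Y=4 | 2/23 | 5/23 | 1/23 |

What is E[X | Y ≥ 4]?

P(Y ≥ 4) = 8/23.
Σ X·P over the event = 4·(2/23) + 6·(5/23) + 7·(1/23) = 45/23.
E[X | Y ≥ 4] = (45/23) / (8/23) = 45/8.

45/8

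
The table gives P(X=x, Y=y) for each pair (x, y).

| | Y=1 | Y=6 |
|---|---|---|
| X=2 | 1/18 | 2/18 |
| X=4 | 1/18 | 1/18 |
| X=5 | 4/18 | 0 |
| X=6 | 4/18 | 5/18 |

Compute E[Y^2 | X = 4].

37/2

P(X = 4) = 1/9.
Σ Y^2·P over the event = 1·(1/18) + 36·(1/18) = 37/18.
E[Y^2 | X = 4] = (37/18) / (1/9) = 37/2.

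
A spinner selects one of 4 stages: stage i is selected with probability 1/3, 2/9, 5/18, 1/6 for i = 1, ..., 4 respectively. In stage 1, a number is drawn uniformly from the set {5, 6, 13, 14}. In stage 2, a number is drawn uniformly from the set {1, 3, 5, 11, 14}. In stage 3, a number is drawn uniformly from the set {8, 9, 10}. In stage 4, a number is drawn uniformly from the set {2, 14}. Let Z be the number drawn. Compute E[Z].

E[Z | stage 1] = (5+6+13+14)/4 = 19/2.
E[Z | stage 2] = (1+3+5+11+14)/5 = 34/5.
E[Z | stage 3] = (8+9+10)/3 = 9.
E[Z | stage 4] = (2+14)/2 = 8.
E[Z] = (1/3)·(19/2) + (2/9)·(34/5) + (5/18)·(9) + (1/6)·(8) = 383/45.

383/45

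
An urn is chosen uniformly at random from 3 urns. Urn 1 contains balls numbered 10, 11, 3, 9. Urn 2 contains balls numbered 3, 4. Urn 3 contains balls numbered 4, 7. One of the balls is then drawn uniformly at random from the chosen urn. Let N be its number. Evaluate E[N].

E[N | urn 1] = (10+11+3+9)/4 = 33/4.
E[N | urn 2] = (3+4)/2 = 7/2.
E[N | urn 3] = (4+7)/2 = 11/2.
By the law of total expectation,
E[N] = (1/3)·(33/4) + (1/3)·(7/2) + (1/3)·(11/2) = 23/4.

23/4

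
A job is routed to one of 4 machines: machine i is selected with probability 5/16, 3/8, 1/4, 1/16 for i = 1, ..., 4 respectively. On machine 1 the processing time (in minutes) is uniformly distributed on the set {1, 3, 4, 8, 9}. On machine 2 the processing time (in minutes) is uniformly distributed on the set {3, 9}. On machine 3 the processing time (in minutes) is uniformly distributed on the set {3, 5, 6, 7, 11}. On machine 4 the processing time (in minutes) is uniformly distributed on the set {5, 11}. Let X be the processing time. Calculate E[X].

E[X | machine 1] = (1+3+4+8+9)/5 = 5.
E[X | machine 2] = (3+9)/2 = 6.
E[X | machine 3] = (3+5+6+7+11)/5 = 32/5.
E[X | machine 4] = (5+11)/2 = 8.
By the law of total expectation,
E[X] = (5/16)·(5) + (3/8)·(6) + (1/4)·(32/5) + (1/16)·(8) = 473/80.

473/80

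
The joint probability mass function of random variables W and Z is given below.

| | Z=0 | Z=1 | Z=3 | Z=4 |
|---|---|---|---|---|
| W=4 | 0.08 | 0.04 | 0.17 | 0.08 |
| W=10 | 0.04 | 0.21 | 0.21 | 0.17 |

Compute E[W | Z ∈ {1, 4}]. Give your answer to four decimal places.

P(Z ∈ {1, 4}) = 0.50.
Summing W·P(W=x,Z=y) over the conditioning event gives 4.28.
E[W | Z ∈ {1, 4}] = (4.28) / (0.50) = 8.5600.

8.5600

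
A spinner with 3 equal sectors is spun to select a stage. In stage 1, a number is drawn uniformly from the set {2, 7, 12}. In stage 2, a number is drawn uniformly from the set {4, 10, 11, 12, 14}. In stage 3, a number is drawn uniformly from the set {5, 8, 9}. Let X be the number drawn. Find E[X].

368/45

E[X | stage 1] = (2+7+12)/3 = 7.
E[X | stage 2] = (4+10+11+12+14)/5 = 51/5.
E[X | stage 3] = (5+8+9)/3 = 22/3.
By the law of total expectation,
E[X] = (1/3)·(7) + (1/3)·(51/5) + (1/3)·(22/3) = 368/45.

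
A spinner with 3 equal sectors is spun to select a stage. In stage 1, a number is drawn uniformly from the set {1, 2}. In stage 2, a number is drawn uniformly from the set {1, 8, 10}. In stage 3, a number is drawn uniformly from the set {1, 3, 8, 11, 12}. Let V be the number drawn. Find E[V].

89/18

E[V | stage 1] = (1+2)/2 = 3/2.
E[V | stage 2] = (1+8+10)/3 = 19/3.
E[V | stage 3] = (1+3+8+11+12)/5 = 7.
By the law of total expectation,
E[V] = (1/3)·(3/2) + (1/3)·(19/3) + (1/3)·(7) = 89/18.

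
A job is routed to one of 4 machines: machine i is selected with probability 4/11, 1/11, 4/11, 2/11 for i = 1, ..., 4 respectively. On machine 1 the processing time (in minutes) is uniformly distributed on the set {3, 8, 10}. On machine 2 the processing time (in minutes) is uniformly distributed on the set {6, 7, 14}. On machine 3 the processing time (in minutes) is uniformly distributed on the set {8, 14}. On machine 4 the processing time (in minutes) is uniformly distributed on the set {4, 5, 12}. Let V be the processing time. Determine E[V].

95/11

E[V | machine 1] = (3+8+10)/3 = 7.
E[V | machine 2] = (6+7+14)/3 = 9.
E[V | machine 3] = (8+14)/2 = 11.
E[V | machine 4] = (4+5+12)/3 = 7.
By the law of total expectation,
E[V] = (4/11)·(7) + (1/11)·(9) + (4/11)·(11) + (2/11)·(7) = 95/11.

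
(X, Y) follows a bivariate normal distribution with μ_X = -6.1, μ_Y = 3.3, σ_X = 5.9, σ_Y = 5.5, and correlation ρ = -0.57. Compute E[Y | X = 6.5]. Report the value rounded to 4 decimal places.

-3.3951

E[Y | X=x] = μ_Y + ρ(σ_Y/σ_X)(x − μ_X) for jointly normal variables.
E[Y | X=6.5] = 3.3 + (-0.57)·(5.5/5.9)·(6.5 − (-6.1)) = 3.3 + (-0.53136)·(12.6) = -3.3951.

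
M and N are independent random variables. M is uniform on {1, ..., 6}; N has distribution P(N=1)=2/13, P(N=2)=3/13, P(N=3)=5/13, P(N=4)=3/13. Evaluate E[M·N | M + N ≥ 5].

690/61

P(M + N ≥ 5) = 61/78.
Summing MN·P(x,y) over outcomes with M + N ≥ 5 gives 115/13.
E[M·N | M + N ≥ 5] = (115/13) / (61/78) = 690/61.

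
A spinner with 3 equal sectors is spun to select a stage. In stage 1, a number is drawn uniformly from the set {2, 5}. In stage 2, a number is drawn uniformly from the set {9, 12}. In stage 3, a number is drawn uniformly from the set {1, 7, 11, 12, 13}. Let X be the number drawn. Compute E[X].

38/5

E[X | stage 1] = (2+5)/2 = 7/2.
E[X | stage 2] = (9+12)/2 = 21/2.
E[X | stage 3] = (1+7+11+12+13)/5 = 44/5.
By the law of total expectation,
E[X] = (1/3)·(7/2) + (1/3)·(21/2) + (1/3)·(44/5) = 38/5.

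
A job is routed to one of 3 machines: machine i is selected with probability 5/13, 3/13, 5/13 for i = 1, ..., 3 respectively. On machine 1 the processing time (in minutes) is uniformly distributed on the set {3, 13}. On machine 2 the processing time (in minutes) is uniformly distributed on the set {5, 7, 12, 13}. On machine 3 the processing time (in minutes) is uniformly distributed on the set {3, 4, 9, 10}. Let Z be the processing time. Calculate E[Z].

E[Z | machine 1] = (3+13)/2 = 8.
E[Z | machine 2] = (5+7+12+13)/4 = 37/4.
E[Z | machine 3] = (3+4+9+10)/4 = 13/2.
E[Z] = (5/13)·(8) + (3/13)·(37/4) + (5/13)·(13/2) = 401/52.

401/52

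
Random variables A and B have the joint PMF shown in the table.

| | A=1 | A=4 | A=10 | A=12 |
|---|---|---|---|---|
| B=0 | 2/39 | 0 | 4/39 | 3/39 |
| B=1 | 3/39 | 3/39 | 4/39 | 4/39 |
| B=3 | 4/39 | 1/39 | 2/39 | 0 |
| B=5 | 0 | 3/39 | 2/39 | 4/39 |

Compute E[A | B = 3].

4

P(B = 3) = 7/39.
Σ A·P over the event = 1·(4/39) + 4·(1/39) + 10·(2/39) = 28/39.
E[A | B = 3] = (28/39) / (7/39) = 4.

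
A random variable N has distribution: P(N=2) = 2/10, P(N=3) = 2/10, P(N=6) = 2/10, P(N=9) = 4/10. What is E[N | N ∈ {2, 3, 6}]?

11/3

P(N ∈ {2, 3, 6}) = 3/5.
Σ over the event: 2·1/5 + 3·1/5 + 6·1/5 = 11/5.
E[N | N ∈ {2, 3, 6}] = (11/5) / (3/5) = 11/3.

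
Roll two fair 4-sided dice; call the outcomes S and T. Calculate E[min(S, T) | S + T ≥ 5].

23/10

Outcomes with S + T ≥ 5: (1,4), (2,3), (2,4), (3,2), (3,3), (3,4), (4,1), (4,2), (4,3), (4,4), each with probability 1/16.
E[min(S, T) | S + T ≥ 5] = (1 + 2 + 2 + 2 + 3 + 3 + 1 + 2 + 3 + 4) / 10 = 23/10.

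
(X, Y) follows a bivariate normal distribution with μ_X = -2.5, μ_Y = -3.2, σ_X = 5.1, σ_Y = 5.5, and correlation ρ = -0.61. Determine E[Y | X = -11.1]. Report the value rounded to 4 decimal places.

For a bivariate normal, E[Y | X=x] = μ_Y + ρ·(σ_Y/σ_X)·(x − μ_X).
E[Y | X=-11.1] = -3.2 + (-0.61)·(5.5/5.1)·(-11.1 − (-2.5)) = -3.2 + (-0.6578431)·(-8.6) = 2.4575.

2.4575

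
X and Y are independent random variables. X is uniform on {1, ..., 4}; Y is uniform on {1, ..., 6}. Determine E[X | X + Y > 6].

P(X + Y > 6) = 5/12.
Summing X·P(x,y) over outcomes with X + Y > 6 gives 5/4.
E[X | X + Y > 6] = (5/4) / (5/12) = 3.

3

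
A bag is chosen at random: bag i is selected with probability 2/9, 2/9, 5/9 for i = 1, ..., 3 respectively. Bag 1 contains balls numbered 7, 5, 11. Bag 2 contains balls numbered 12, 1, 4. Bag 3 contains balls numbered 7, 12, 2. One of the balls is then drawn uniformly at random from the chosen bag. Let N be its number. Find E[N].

E[N | bag 1] = (7+5+11)/3 = 23/3.
E[N | bag 2] = (12+1+4)/3 = 17/3.
E[N | bag 3] = (7+12+2)/3 = 7.
By the law of total expectation,
E[N] = (2/9)·(23/3) + (2/9)·(17/3) + (5/9)·(7) = 185/27.

185/27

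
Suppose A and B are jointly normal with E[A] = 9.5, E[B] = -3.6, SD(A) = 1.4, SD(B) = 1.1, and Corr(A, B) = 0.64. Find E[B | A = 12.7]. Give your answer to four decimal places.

For a bivariate normal, E[B | A=x] = μ_B + ρ·(σ_B/σ_A)·(x − μ_A).
E[B | A=12.7] = -3.6 + (0.64)·(1.1/1.4)·(12.7 − (9.5)) = -3.6 + (0.502857)·(3.2) = -1.9909.

-1.9909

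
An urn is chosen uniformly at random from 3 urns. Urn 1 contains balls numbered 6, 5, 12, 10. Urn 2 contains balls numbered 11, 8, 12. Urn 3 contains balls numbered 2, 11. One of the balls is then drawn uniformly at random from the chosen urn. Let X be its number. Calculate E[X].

301/36

E[X | urn 1] = (6+5+12+10)/4 = 33/4.
E[X | urn 2] = (11+8+12)/3 = 31/3.
E[X | urn 3] = (2+11)/2 = 13/2.
By the law of total expectation,
E[X] = (1/3)·(33/4) + (1/3)·(31/3) + (1/3)·(13/2) = 301/36.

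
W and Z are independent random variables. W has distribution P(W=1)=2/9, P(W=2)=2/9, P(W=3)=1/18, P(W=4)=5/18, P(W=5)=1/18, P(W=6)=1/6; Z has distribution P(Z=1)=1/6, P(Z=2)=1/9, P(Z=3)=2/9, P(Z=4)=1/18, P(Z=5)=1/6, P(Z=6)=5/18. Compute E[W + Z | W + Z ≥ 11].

334/29

P(W + Z ≥ 11) = 29/324.
Summing (W+Z)·P(x,y) over outcomes with W + Z ≥ 11 gives 167/162.
E[W + Z | W + Z ≥ 11] = (167/162) / (29/324) = 334/29.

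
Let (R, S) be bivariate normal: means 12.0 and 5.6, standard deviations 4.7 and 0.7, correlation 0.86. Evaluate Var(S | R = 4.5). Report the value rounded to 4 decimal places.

The conditional variance in a bivariate normal is σ_S²(1 − ρ²), independent of x.
Var(S | R=4.5) = (0.7)²·(1 − (0.86)²) = 0.49·0.2604 = 0.1276.

0.1276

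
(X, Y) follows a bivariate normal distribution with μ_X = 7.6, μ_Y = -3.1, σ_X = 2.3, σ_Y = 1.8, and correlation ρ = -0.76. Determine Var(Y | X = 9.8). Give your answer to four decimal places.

1.3686

The conditional variance in a bivariate normal is σ_Y²(1 − ρ²), independent of x.
Var(Y | X=9.8) = (1.8)²·(1 − (-0.76)²) = 3.24·0.4224 = 1.3686.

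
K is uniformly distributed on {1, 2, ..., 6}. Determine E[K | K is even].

4

Given K is even, K is equally likely to be any of {2, 4, 6}.
E[K | K is even] = (2 + 4 + 6) / 3 = 4.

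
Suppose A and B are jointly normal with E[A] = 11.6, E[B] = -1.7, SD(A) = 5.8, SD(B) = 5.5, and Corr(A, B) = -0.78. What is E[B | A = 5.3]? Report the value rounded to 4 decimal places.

For a bivariate normal, E[B | A=x] = μ_B + ρ·(σ_B/σ_A)·(x − μ_A).
E[B | A=5.3] = -1.7 + (-0.78)·(5.5/5.8)·(5.3 − (11.6)) = -1.7 + (-0.739655)·(-6.3) = 2.9598.

2.9598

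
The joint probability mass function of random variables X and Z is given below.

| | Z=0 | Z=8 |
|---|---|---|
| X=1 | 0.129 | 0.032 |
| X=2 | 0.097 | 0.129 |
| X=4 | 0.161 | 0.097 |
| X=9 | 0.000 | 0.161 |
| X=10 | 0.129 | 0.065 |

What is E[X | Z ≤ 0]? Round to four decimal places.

4.3740

P(Z ≤ 0) = 0.516.
Σ X·P over the event = 1·(0.129) + 2·(0.097) + 4·(0.161) + 10·(0.129) = 2.257.
E[X | Z ≤ 0] = (2.257) / (0.516) = 4.3740.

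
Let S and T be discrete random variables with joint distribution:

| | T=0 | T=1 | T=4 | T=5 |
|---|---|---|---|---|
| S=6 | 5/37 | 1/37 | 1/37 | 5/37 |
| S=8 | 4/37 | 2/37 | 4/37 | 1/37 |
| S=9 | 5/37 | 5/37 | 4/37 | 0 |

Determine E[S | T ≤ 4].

8

P(T ≤ 4) = 31/37.
Summing S·P(S=x,T=y) over the conditioning event gives 248/37.
E[S | T ≤ 4] = (248/37) / (31/37) = 8.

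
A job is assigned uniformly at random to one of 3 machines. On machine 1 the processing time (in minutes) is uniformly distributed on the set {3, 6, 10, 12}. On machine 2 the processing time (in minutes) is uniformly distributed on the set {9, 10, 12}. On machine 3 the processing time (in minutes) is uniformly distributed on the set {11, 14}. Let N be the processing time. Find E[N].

E[N | machine 1] = (3+6+10+12)/4 = 31/4.
E[N | machine 2] = (9+10+12)/3 = 31/3.
E[N | machine 3] = (11+14)/2 = 25/2.
E[N] = (1/3)·(31/4) + (1/3)·(31/3) + (1/3)·(25/2) = 367/36.

367/36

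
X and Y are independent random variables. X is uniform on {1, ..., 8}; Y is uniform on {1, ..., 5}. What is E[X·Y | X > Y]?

P(X > Y) = 5/8.
Summing XY·P(x,y) over outcomes with X > Y gives 10.
E[X·Y | X > Y] = (10) / (5/8) = 16.

16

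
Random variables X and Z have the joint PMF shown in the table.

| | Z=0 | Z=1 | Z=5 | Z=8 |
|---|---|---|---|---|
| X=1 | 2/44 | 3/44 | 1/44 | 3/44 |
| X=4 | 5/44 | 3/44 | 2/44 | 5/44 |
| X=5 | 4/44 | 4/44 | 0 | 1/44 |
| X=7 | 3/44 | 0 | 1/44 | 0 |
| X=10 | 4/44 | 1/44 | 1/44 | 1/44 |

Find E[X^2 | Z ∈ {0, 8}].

937/28

P(Z ∈ {0, 8}) = 7/11.
Summing X^2·P(X=x,Z=y) over the conditioning event gives 937/44.
E[X^2 | Z ∈ {0, 8}] = (937/44) / (7/11) = 937/28.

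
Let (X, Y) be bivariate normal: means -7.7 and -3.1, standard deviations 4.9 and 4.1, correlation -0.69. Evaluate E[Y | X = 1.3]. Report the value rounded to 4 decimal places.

E[Y | X=x] = μ_Y + ρ(σ_Y/σ_X)(x − μ_X) for jointly normal variables.
E[Y | X=1.3] = -3.1 + (-0.69)·(4.1/4.9)·(1.3 − (-7.7)) = -3.1 + (-0.577347)·(9) = -8.2961.

-8.2961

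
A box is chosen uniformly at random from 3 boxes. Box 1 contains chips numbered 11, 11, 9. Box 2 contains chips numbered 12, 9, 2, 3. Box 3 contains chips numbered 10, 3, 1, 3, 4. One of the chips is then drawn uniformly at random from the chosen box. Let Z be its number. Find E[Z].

E[Z | box 1] = (11+11+9)/3 = 31/3.
E[Z | box 2] = (12+9+2+3)/4 = 13/2.
E[Z | box 3] = (10+3+1+3+4)/5 = 21/5.
E[Z] = (1/3)·(31/3) + (1/3)·(13/2) + (1/3)·(21/5) = 631/90.

631/90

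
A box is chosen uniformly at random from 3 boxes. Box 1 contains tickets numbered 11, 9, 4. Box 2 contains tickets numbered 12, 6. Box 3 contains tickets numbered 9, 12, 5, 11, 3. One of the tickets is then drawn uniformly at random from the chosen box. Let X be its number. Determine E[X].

25/3

E[X | box 1] = (11+9+4)/3 = 8.
E[X | box 2] = (12+6)/2 = 9.
E[X | box 3] = (9+12+5+11+3)/5 = 8.
E[X] = (1/3)·(8) + (1/3)·(9) + (1/3)·(8) = 25/3.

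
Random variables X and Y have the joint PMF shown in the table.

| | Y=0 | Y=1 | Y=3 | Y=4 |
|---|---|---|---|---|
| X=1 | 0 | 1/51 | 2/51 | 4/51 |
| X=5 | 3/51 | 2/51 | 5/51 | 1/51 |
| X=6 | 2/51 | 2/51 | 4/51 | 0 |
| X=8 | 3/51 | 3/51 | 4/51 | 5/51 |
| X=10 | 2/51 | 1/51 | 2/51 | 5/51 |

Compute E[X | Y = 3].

P(Y = 3) = 1/3.
Σ X·P over the event = 1·(2/51) + 5·(5/51) + 6·(4/51) + 8·(4/51) + 10·(2/51) = 103/51.
E[X | Y = 3] = (103/51) / (1/3) = 103/17.

103/17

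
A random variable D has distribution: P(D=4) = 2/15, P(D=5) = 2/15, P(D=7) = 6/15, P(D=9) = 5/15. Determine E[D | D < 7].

9/2

P(D < 7) = 4/15.
Σ over the event: 4·2/15 + 5·2/15 = 6/5.
E[D | D < 7] = (6/5) / (4/15) = 9/2.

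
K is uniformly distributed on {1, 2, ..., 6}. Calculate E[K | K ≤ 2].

Given K ≤ 2, K is equally likely to be any of {1, 2}.
E[K | K ≤ 2] = (1 + 2) / 2 = 3/2.

3/2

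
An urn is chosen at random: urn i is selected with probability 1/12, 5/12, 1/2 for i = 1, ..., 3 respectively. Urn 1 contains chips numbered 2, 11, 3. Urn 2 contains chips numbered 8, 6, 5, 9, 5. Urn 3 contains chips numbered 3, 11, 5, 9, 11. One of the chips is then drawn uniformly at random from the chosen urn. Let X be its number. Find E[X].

E[X | urn 1] = (2+11+3)/3 = 16/3.
E[X | urn 2] = (8+6+5+9+5)/5 = 33/5.
E[X | urn 3] = (3+11+5+9+11)/5 = 39/5.
E[X] = (1/12)·(16/3) + (5/12)·(33/5) + (1/2)·(39/5) = 1277/180.

1277/180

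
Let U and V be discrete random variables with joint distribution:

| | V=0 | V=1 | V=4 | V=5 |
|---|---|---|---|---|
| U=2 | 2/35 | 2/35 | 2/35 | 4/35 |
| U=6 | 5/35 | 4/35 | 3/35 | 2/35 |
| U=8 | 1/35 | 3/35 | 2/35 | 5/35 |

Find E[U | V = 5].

60/11

P(V = 5) = 11/35.
Σ U·P over the event = 2·(4/35) + 6·(2/35) + 8·(5/35) = 12/7.
E[U | V = 5] = (12/7) / (11/35) = 60/11.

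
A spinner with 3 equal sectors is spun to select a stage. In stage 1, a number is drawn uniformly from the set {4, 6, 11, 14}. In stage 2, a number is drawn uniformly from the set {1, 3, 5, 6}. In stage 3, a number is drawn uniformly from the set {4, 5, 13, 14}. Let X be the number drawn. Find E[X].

E[X | stage 1] = (4+6+11+14)/4 = 35/4.
E[X | stage 2] = (1+3+5+6)/4 = 15/4.
E[X | stage 3] = (4+5+13+14)/4 = 9.
E[X] = (1/3)·(35/4) + (1/3)·(15/4) + (1/3)·(9) = 43/6.

43/6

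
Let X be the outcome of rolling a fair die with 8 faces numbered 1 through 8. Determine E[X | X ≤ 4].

Given X ≤ 4, X is equally likely to be any of {1, 2, 3, 4}.
E[X | X ≤ 4] = (1 + 2 + 3 + 4) / 4 = 5/2.

5/2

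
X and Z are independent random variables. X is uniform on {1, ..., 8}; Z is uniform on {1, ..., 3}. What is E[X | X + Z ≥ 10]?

23/3

Outcomes with X + Z ≥ 10: (7,3), (8,2), (8,3), each with probability 1/24.
E[X | X + Z ≥ 10] = (7 + 8 + 8) / 3 = 23/3.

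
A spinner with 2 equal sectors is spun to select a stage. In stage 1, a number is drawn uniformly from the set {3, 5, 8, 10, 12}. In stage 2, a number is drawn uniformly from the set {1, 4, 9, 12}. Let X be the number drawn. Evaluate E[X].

141/20

E[X | stage 1] = (3+5+8+10+12)/5 = 38/5.
E[X | stage 2] = (1+4+9+12)/4 = 13/2.
E[X] = (1/2)·(38/5) + (1/2)·(13/2) = 141/20.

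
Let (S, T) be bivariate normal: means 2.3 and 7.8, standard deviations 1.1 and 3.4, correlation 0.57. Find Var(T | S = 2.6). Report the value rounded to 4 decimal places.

7.8042

For a bivariate normal, Var(T | S=x) = σ_T²(1 − ρ²).
Var(T | S=2.6) = (3.4)²·(1 − (0.57)²) = 11.56·0.6751 = 7.8042.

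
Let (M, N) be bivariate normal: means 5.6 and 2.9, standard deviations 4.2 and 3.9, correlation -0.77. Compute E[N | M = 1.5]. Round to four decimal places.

5.8315

For a bivariate normal, E[N | M=x] = μ_N + ρ·(σ_N/σ_M)·(x − μ_M).
E[N | M=1.5] = 2.9 + (-0.77)·(3.9/4.2)·(1.5 − (5.6)) = 2.9 + (-0.715)·(-4.1) = 5.8315.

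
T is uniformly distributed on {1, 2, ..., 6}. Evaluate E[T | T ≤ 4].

Given T ≤ 4, T is equally likely to be any of {1, 2, 3, 4}.
E[T | T ≤ 4] = (1 + 2 + 3 + 4) / 4 = 5/2.

5/2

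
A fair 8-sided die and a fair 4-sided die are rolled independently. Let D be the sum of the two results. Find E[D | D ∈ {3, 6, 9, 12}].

78/11

P(D ∈ {3, 6, 9, 12}) = 11/32.
Σ over the event: 3·1/16 + 6·1/8 + 9·1/8 + 12·1/32 = 39/16.
E[D | D ∈ {3, 6, 9, 12}] = (39/16) / (11/32) = 78/11.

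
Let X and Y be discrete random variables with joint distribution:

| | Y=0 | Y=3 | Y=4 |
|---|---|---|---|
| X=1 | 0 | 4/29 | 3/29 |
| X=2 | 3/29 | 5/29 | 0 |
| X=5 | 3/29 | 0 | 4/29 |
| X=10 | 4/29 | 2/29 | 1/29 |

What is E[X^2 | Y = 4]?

P(Y = 4) = 8/29.
Summing X^2·P(X=x,Y=y) over the conditioning event gives 7.
E[X^2 | Y = 4] = (7) / (8/29) = 203/8.

203/8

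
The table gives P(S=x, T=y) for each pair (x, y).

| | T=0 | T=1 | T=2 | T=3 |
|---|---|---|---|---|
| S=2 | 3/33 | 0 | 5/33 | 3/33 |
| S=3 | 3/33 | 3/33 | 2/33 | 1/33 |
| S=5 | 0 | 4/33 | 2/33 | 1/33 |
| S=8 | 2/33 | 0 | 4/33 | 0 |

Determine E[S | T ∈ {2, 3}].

P(T ∈ {2, 3}) = 6/11.
Σ S·P over the event = 2·(5/33) + 2·(3/33) + 3·(2/33) + 3·(1/33) + 5·(2/33) + 5·(1/33) + 8·(4/33) = 24/11.
E[S | T ∈ {2, 3}] = (24/11) / (6/11) = 4.

4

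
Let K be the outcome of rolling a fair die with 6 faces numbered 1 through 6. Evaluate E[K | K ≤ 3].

Given K ≤ 3, K is equally likely to be any of {1, 2, 3}.
E[K | K ≤ 3] = (1 + 2 + 3) / 3 = 2.

2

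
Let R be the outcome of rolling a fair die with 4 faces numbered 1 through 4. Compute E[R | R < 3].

Given R < 3, R is equally likely to be any of {1, 2}.
E[R | R < 3] = (1 + 2) / 2 = 3/2.

3/2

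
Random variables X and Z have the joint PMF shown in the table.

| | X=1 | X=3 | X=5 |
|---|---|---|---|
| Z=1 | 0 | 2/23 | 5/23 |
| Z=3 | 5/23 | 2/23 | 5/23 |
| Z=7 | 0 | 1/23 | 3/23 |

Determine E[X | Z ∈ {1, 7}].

49/11

P(Z ∈ {1, 7}) = 11/23.
Σ X·P over the event = 3·(2/23) + 3·(1/23) + 5·(5/23) + 5·(3/23) = 49/23.
E[X | Z ∈ {1, 7}] = (49/23) / (11/23) = 49/11.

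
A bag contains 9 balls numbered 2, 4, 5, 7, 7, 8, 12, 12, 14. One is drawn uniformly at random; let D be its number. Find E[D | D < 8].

5

P(D < 8) = 5/9.
Σ over the event: 2·1/9 + 4·1/9 + 5·1/9 + 7·2/9 = 25/9.
E[D | D < 8] = (25/9) / (5/9) = 5.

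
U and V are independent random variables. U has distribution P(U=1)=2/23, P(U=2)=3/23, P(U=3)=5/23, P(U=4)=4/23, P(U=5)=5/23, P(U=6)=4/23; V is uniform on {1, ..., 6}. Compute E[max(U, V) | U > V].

304/65

P(U > V) = 65/138.
Summing max(U,V)·P(x,y) over outcomes with U > V gives 152/69.
E[max(U, V) | U > V] = (152/69) / (65/138) = 304/65.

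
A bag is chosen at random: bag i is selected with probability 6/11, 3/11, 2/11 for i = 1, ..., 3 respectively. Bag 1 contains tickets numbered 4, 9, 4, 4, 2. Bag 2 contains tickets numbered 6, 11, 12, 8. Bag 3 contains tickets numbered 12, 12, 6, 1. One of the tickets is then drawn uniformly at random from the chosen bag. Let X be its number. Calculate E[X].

E[X | bag 1] = (4+9+4+4+2)/5 = 23/5.
E[X | bag 2] = (6+11+12+8)/4 = 37/4.
E[X | bag 3] = (12+12+6+1)/4 = 31/4.
E[X] = (6/11)·(23/5) + (3/11)·(37/4) + (2/11)·(31/4) = 1417/220.

1417/220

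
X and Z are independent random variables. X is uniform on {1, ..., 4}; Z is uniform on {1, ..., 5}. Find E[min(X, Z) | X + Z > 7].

Outcomes with X + Z > 7: (3,5), (4,4), (4,5), each with probability 1/20.
E[min(X, Z) | X + Z > 7] = (3 + 4 + 4) / 3 = 11/3.

11/3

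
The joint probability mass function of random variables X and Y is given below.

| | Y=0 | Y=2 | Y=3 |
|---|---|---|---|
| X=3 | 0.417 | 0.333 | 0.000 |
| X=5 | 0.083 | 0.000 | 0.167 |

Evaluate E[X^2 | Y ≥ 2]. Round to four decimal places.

P(Y ≥ 2) = 0.500.
Σ X^2·P over the event = 9·(0.333) + 25·(0.167) = 7.172.
E[X^2 | Y ≥ 2] = (7.172) / (0.500) = 14.3440.

14.3440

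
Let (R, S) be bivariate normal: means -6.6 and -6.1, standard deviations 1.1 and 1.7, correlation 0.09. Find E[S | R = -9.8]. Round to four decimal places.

-6.5451

E[S | R=x] = μ_S + ρ(σ_S/σ_R)(x − μ_R) for jointly normal variables.
E[S | R=-9.8] = -6.1 + (0.09)·(1.7/1.1)·(-9.8 − (-6.6)) = -6.1 + (0.13909)·(-3.2) = -6.5451.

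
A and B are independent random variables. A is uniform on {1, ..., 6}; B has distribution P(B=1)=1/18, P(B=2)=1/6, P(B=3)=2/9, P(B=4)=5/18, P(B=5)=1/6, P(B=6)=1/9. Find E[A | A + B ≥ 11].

P(A + B ≥ 11) = 7/108.
Summing A·P(x,y) over outcomes with A + B ≥ 11 gives 10/27.
E[A | A + B ≥ 11] = (10/27) / (7/108) = 40/7.

40/7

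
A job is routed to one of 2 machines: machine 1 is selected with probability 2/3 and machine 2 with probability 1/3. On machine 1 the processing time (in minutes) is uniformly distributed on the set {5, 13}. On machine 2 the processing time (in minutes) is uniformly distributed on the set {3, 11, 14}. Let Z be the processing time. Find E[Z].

E[Z | machine 1] = (5+13)/2 = 9.
E[Z | machine 2] = (3+11+14)/3 = 28/3.
E[Z] = (2/3)·(9) + (1/3)·(28/3) = 82/9.

82/9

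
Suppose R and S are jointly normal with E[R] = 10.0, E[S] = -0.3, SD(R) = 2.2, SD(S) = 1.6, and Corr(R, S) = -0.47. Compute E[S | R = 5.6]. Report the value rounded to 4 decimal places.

For a bivariate normal, E[S | R=x] = μ_S + ρ·(σ_S/σ_R)·(x − μ_R).
E[S | R=5.6] = -0.3 + (-0.47)·(1.6/2.2)·(5.6 − (10.0)) = -0.3 + (-0.34182)·(-4.4) = 1.2040.

1.2040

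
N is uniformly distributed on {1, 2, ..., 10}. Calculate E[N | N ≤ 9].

5

Given N ≤ 9, N is equally likely to be any of {1, 2, 3, 4, 5, 6, 7, 8, 9}.
E[N | N ≤ 9] = (1 + 2 + 3 + 4 + 5 + 6 + 7 + 8 + 9) / 9 = 5.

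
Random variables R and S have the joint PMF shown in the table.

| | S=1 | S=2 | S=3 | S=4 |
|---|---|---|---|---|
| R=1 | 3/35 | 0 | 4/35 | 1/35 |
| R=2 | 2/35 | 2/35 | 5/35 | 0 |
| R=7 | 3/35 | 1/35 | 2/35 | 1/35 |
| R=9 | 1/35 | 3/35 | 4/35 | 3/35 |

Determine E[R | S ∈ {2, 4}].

P(S ∈ {2, 4}) = 11/35.
Summing R·P(R=x,S=y) over the conditioning event gives 73/35.
E[R | S ∈ {2, 4}] = (73/35) / (11/35) = 73/11.

73/11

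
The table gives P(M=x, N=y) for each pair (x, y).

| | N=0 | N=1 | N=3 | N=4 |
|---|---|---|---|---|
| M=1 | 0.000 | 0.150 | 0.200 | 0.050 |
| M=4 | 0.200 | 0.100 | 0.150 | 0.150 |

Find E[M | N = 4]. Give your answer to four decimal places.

P(N = 4) = 0.200.
Σ M·P over the event = 1·(0.050) + 4·(0.150) = 0.650.
E[M | N = 4] = (0.650) / (0.200) = 3.2500.

3.2500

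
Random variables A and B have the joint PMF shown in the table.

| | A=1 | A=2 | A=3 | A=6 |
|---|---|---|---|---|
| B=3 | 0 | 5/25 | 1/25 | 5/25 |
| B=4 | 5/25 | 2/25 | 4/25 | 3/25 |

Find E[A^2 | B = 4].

157/14

P(B = 4) = 14/25.
Summing A^2·P(A=x,B=y) over the conditioning event gives 157/25.
E[A^2 | B = 4] = (157/25) / (14/25) = 157/14.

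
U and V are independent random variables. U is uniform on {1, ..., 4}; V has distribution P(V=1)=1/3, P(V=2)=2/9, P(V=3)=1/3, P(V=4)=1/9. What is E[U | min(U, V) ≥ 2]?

P(min(U, V) ≥ 2) = 1/2.
Summing U·P(x,y) over outcomes with min(U, V) ≥ 2 gives 3/2.
E[U | min(U, V) ≥ 2] = (3/2) / (1/2) = 3.

3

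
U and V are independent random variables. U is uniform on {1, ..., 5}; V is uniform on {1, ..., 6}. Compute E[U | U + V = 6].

3

Outcomes with U + V = 6: (1,5), (2,4), (3,3), (4,2), (5,1), each with probability 1/30.
E[U | U + V = 6] = (1 + 2 + 3 + 4 + 5) / 5 = 3.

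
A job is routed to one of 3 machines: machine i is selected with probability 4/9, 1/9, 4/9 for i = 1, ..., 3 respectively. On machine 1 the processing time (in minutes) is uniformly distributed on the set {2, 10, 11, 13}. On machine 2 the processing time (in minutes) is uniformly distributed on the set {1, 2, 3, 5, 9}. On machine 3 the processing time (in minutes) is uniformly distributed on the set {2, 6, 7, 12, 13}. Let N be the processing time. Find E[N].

E[N | machine 1] = (2+10+11+13)/4 = 9.
E[N | machine 2] = (1+2+3+5+9)/5 = 4.
E[N | machine 3] = (2+6+7+12+13)/5 = 8.
E[N] = (4/9)·(9) + (1/9)·(4) + (4/9)·(8) = 8.

8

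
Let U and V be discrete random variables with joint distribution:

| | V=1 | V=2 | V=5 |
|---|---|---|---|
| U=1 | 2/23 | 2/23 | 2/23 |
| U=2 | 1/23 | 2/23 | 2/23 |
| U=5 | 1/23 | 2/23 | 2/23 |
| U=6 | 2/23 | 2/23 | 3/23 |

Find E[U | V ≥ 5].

P(V ≥ 5) = 9/23.
Σ U·P over the event = 1·(2/23) + 2·(2/23) + 5·(2/23) + 6·(3/23) = 34/23.
E[U | V ≥ 5] = (34/23) / (9/23) = 34/9.

34/9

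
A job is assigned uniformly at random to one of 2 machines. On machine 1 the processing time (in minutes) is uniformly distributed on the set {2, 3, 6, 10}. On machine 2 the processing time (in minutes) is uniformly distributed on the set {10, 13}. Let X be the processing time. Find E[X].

E[X | machine 1] = (2+3+6+10)/4 = 21/4.
E[X | machine 2] = (10+13)/2 = 23/2.
E[X] = (1/2)·(21/4) + (1/2)·(23/2) = 67/8.

67/8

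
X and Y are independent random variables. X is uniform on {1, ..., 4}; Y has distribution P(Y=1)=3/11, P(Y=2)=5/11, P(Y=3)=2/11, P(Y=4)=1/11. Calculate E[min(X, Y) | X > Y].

5/3

P(X > Y) = 21/44.
Summing min(X,Y)·P(x,y) over outcomes with X > Y gives 35/44.
E[min(X, Y) | X > Y] = (35/44) / (21/44) = 5/3.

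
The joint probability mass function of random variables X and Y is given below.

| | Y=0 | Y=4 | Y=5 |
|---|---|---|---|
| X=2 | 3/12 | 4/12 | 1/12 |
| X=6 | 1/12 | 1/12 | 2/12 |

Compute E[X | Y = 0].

3

P(Y = 0) = 1/3.
Σ X·P over the event = 2·(3/12) + 6·(1/12) = 1.
E[X | Y = 0] = (1) / (1/3) = 3.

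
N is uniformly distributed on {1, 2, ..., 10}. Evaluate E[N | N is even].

6

Given N is even, N is equally likely to be any of {2, 4, 6, 8, 10}.
E[N | N is even] = (2 + 4 + 6 + 8 + 10) / 5 = 6.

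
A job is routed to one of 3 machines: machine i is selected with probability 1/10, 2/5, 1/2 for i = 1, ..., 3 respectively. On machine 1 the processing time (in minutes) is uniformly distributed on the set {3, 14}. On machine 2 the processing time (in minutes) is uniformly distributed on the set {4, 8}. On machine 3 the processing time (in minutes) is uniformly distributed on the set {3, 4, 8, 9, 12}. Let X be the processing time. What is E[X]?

137/20

E[X | machine 1] = (3+14)/2 = 17/2.
E[X | machine 2] = (4+8)/2 = 6.
E[X | machine 3] = (3+4+8+9+12)/5 = 36/5.
By the law of total expectation,
E[X] = (1/10)·(17/2) + (2/5)·(6) + (1/2)·(36/5) = 137/20.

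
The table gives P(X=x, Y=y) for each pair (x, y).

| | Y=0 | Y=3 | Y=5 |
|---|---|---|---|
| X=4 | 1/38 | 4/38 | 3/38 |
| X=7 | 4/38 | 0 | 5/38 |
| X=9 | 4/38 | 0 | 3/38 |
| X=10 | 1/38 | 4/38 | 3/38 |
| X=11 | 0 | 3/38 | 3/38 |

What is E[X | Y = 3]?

89/11

P(Y = 3) = 11/38.
Σ X·P over the event = 4·(4/38) + 10·(4/38) + 11·(3/38) = 89/38.
E[X | Y = 3] = (89/38) / (11/38) = 89/11.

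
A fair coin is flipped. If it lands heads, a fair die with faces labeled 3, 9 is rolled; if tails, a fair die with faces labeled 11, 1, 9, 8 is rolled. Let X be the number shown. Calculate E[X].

E[X | heads] = (3+9)/2 = 6.
E[X | tails] = (11+1+9+8)/4 = 29/4.
E[X] = (1/2)·(6) + (1/2)·(29/4) = 53/8.

53/8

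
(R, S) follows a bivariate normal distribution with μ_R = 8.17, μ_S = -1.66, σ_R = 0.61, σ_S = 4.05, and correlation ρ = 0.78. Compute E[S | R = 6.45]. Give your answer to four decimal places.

-10.5673

The regression of S on R has slope ρ·σ_S/σ_R and passes through (μ_R, μ_S).
E[S | R=6.45] = -1.66 + (0.78)·(4.05/0.61)·(6.45 − (8.17)) = -1.66 + (5.17869)·(-1.72) = -10.5673.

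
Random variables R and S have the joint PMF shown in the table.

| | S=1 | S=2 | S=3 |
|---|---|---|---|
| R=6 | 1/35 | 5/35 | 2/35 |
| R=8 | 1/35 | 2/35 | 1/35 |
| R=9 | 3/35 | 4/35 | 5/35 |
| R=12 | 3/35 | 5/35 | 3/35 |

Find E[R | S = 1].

77/8

P(S = 1) = 8/35.
Summing R·P(R=x,S=y) over the conditioning event gives 11/5.
E[R | S = 1] = (11/5) / (8/35) = 77/8.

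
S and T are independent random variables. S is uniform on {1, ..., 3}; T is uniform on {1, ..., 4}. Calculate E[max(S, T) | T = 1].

2

Outcomes with T = 1: (1,1), (2,1), (3,1), each with probability 1/12.
E[max(S, T) | T = 1] = (1 + 2 + 3) / 3 = 2.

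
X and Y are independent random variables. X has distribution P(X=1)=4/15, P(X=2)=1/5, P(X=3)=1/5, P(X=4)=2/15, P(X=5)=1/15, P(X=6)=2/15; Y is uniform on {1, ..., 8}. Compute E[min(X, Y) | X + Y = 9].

P(X + Y = 9) = 1/8.
Summing min(X,Y)·P(x,y) over outcomes with X + Y = 9 gives 37/120.
E[min(X, Y) | X + Y = 9] = (37/120) / (1/8) = 37/15.

37/15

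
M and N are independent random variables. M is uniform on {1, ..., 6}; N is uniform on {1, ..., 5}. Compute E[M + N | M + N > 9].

31/3

Outcomes with M + N > 9: (5,5), (6,4), (6,5), each with probability 1/30.
E[M + N | M + N > 9] = (10 + 10 + 11) / 3 = 31/3.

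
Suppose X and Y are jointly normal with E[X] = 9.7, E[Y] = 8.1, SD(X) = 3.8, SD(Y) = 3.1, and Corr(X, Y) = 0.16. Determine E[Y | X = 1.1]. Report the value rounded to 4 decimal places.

6.9775

E[Y | X=x] = μ_Y + ρ(σ_Y/σ_X)(x − μ_X) for jointly normal variables.
E[Y | X=1.1] = 8.1 + (0.16)·(3.1/3.8)·(1.1 − (9.7)) = 8.1 + (0.130526)·(-8.6) = 6.9775.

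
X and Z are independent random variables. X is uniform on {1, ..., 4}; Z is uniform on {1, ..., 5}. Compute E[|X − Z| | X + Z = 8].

1

P(X + Z = 8) = 1/10.
Summing |X−Z|·P(x,y) over outcomes with X + Z = 8 gives 1/10.
E[|X − Z| | X + Z = 8] = (1/10) / (1/10) = 1.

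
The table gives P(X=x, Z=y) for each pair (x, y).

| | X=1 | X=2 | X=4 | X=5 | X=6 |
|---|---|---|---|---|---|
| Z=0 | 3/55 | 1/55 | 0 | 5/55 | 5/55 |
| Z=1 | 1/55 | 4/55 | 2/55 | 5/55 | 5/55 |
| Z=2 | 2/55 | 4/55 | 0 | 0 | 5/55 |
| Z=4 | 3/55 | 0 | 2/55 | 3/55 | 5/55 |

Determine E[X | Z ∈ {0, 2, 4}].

P(Z ∈ {0, 2, 4}) = 38/55.
Summing X·P(X=x,Z=y) over the conditioning event gives 156/55.
E[X | Z ∈ {0, 2, 4}] = (156/55) / (38/55) = 78/19.

78/19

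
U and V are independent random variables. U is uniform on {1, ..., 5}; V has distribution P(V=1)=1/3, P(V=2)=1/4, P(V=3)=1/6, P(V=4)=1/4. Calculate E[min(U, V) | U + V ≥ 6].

P(U + V ≥ 6) = 7/15.
Summing min(U,V)·P(x,y) over outcomes with U + V ≥ 6 gives 73/60.
E[min(U, V) | U + V ≥ 6] = (73/60) / (7/15) = 73/28.

73/28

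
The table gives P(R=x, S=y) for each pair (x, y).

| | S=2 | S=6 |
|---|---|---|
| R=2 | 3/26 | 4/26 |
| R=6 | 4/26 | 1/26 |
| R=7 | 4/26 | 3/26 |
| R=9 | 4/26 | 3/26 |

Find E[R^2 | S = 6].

442/11

P(S = 6) = 11/26.
Σ R^2·P over the event = 4·(4/26) + 36·(1/26) + 49·(3/26) + 81·(3/26) = 17.
E[R^2 | S = 6] = (17) / (11/26) = 442/11.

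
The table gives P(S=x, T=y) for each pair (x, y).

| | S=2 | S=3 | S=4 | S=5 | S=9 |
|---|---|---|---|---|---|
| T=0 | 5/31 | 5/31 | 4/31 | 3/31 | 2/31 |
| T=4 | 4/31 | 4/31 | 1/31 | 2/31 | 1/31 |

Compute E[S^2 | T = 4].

199/12

P(T = 4) = 12/31.
Σ S^2·P over the event = 4·(4/31) + 9·(4/31) + 16·(1/31) + 25·(2/31) + 81·(1/31) = 199/31.
E[S^2 | T = 4] = (199/31) / (12/31) = 199/12.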